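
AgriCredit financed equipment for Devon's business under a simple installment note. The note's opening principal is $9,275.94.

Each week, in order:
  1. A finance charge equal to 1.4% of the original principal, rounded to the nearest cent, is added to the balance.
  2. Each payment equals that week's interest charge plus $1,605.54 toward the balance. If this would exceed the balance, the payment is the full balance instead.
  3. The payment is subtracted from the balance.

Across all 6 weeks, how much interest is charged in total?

Week 1: $9,275.94 +$129.86 interest = $9,405.80; pay $1,735.40 → $7,670.40
Week 2: $7,670.40 +$129.86 interest = $7,800.26; pay $1,735.40 → $6,064.86
Week 3: $6,064.86 +$129.86 interest = $6,194.72; pay $1,735.40 → $4,459.32
Week 4: $4,459.32 +$129.86 interest = $4,589.18; pay $1,735.40 → $2,853.78
Week 5: $2,853.78 +$129.86 interest = $2,983.64; pay $1,735.40 → $1,248.24
Week 6: $1,248.24 +$129.86 interest = $1,378.10; pay $1,378.10 → $0.00
Total interest: $129.86 + $129.86 + $129.86 + $129.86 + $129.86 + $129.86 = $779.16

$779.16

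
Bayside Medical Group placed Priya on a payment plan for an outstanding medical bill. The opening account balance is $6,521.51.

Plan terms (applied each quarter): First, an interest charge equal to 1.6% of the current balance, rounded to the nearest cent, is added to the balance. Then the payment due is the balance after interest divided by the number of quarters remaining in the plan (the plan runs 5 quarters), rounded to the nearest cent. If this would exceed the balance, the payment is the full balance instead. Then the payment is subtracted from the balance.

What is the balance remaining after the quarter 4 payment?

$1,389.80

# | Opening | Interest | Payment | End bal
1 | $6,521.51 | $104.34 | $1,325.17 | $5,300.68
2 | $5,300.68 | $84.81 | $1,346.37 | $4,039.12
3 | $4,039.12 | $64.63 | $1,367.92 | $2,735.83
4 | $2,735.83 | $43.77 | $1,389.80 | $1,389.80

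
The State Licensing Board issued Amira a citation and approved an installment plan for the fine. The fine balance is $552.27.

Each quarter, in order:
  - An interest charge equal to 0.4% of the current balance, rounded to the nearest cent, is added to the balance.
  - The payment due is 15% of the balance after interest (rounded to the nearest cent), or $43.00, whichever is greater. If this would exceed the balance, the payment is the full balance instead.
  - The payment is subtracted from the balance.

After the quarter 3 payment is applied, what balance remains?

Quarter 1: opening $552.27; interest $2.21 → $554.48; payment $83.17; balance $471.31
Quarter 2: opening $471.31; interest $1.89 → $473.20; payment $70.98; balance $402.22
Quarter 3: opening $402.22; interest $1.61 → $403.83; payment $60.57; balance $343.26

$343.26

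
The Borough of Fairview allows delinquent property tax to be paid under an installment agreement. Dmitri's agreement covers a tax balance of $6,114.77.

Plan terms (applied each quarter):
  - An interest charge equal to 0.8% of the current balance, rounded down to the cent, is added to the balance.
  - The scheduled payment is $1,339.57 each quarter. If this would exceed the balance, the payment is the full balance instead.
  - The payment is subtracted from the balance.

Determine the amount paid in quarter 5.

$896.97

Quarter 1: $6,114.77 +$48.91 interest = $6,163.68; pay $1,339.57 → $4,824.11
Quarter 2: $4,824.11 +$38.59 interest = $4,862.70; pay $1,339.57 → $3,523.13
Quarter 3: $3,523.13 +$28.18 interest = $3,551.31; pay $1,339.57 → $2,211.74
Quarter 4: $2,211.74 +$17.69 interest = $2,229.43; pay $1,339.57 → $889.86
Quarter 5: $889.86 +$7.11 interest = $896.97; pay $896.97 → $0.00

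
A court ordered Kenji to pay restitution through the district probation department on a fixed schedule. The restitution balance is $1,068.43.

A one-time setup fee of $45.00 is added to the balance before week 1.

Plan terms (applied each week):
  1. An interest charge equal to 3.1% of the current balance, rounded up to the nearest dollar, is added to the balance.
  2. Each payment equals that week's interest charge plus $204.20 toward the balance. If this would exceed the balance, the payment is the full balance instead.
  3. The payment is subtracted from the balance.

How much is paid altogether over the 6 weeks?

Week 1: opening $1,113.43; interest $35.00 → $1,148.43; payment $239.20; balance $909.23
Week 2: opening $909.23; interest $29.00 → $938.23; payment $233.20; balance $705.03
Week 3: opening $705.03; interest $22.00 → $727.03; payment $226.20; balance $500.83
Week 4: opening $500.83; interest $16.00 → $516.83; payment $220.20; balance $296.63
Week 5: opening $296.63; interest $10.00 → $306.63; payment $214.20; balance $92.43
Week 6: opening $92.43; interest $3.00 → $95.43; payment $95.43; balance $0.00
Total paid: $1,228.43

$1,228.43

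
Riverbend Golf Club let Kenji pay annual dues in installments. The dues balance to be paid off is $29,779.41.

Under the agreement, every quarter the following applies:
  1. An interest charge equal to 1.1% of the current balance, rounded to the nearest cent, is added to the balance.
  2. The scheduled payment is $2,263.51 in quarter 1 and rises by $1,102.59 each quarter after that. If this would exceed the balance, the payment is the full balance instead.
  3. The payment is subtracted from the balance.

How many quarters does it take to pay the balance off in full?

7

# | Opening | Interest | Payment | End bal
1 | $29,779.41 | $327.57 | $2,263.51 | $27,843.47
2 | $27,843.47 | $306.28 | $3,366.10 | $24,783.65
3 | $24,783.65 | $272.62 | $4,468.69 | $20,587.58
4 | $20,587.58 | $226.46 | $5,571.28 | $15,242.76
5 | $15,242.76 | $167.67 | $6,673.87 | $8,736.56
6 | $8,736.56 | $96.10 | $7,776.46 | $1,056.20
7 | $1,056.20 | $11.62 | $1,067.82 | $0.00
Balance reaches $0.00 in quarter 7.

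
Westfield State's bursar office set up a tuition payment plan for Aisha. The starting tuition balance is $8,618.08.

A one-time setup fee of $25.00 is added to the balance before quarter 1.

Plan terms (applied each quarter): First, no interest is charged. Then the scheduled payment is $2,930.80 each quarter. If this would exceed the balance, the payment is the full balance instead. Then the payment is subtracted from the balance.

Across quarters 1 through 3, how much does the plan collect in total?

# | Opening | Payment | End bal
1 | $8,643.08 | $2,930.80 | $5,712.28
2 | $5,712.28 | $2,930.80 | $2,781.48
3 | $2,781.48 | $2,781.48 | $0.00
Total paid: $8,643.08

$8,643.08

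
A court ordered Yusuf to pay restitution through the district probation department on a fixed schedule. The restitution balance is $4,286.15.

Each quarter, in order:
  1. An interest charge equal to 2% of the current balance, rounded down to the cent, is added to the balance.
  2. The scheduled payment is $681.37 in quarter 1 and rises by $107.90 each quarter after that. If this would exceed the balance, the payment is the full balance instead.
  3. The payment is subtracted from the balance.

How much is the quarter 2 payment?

$789.27

Quarter 1: opening $4,286.15; interest $85.72 → $4,371.87; payment $681.37; balance $3,690.50
Quarter 2: opening $3,690.50; interest $73.81 → $3,764.31; payment $789.27; balance $2,975.04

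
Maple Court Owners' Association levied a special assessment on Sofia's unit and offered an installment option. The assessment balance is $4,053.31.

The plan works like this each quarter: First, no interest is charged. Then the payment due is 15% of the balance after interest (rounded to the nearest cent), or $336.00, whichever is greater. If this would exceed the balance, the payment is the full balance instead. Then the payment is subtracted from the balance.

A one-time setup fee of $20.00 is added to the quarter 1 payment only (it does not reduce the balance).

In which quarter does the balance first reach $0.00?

11

Quarter 1: opening $4,053.31; payment $608.00 (+ $20.00 fee); balance $3,445.31
Quarter 2: opening $3,445.31; payment $516.80; balance $2,928.51
Quarter 3: opening $2,928.51; payment $439.28; balance $2,489.23
Quarter 4: opening $2,489.23; payment $373.38; balance $2,115.85
Quarter 5: opening $2,115.85; payment $336.00; balance $1,779.85
Quarter 6: opening $1,779.85; payment $336.00; balance $1,443.85
Quarter 7: opening $1,443.85; payment $336.00; balance $1,107.85
Quarter 8: opening $1,107.85; payment $336.00; balance $771.85
Quarter 9: opening $771.85; payment $336.00; balance $435.85
Quarter 10: opening $435.85; payment $336.00; balance $99.85
Quarter 11: opening $99.85; payment $99.85; balance $0.00
Balance reaches $0.00 in quarter 11.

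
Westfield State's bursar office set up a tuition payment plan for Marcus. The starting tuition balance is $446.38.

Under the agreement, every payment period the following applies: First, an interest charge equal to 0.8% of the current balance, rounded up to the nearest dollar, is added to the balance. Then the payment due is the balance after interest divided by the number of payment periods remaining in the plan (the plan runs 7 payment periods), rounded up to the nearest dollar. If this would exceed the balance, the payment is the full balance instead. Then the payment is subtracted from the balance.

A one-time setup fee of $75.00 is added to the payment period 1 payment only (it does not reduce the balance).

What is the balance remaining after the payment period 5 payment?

Payment period 1: opening $446.38; interest $4.00 → $450.38; payment $65.00 (+ $75.00 fee); balance $385.38
Payment period 2: opening $385.38; interest $4.00 → $389.38; payment $65.00; balance $324.38
Payment period 3: opening $324.38; interest $3.00 → $327.38; payment $66.00; balance $261.38
Payment period 4: opening $261.38; interest $3.00 → $264.38; payment $67.00; balance $197.38
Payment period 5: opening $197.38; interest $2.00 → $199.38; payment $67.00; balance $132.38

$132.38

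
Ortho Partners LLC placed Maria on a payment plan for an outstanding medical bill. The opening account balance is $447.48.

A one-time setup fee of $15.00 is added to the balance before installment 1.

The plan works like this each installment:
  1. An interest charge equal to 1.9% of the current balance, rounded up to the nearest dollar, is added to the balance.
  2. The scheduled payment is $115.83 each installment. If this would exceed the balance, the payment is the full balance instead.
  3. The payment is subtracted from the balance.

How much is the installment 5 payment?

# | Opening | Interest | Payment | End bal
1 | $462.48 | $9.00 | $115.83 | $355.65
2 | $355.65 | $7.00 | $115.83 | $246.82
3 | $246.82 | $5.00 | $115.83 | $135.99
4 | $135.99 | $3.00 | $115.83 | $23.16
5 | $23.16 | $1.00 | $24.16 | $0.00

$24.16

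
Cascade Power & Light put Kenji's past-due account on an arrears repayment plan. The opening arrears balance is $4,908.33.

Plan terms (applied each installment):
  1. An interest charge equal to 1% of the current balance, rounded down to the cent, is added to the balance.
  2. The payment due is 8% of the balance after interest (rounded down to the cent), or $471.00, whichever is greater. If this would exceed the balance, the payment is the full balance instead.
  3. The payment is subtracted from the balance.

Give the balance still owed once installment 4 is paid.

$3,195.16

Installment 1: opening $4,908.33; interest $49.08 → $4,957.41; payment $471.00; balance $4,486.41
Installment 2: opening $4,486.41; interest $44.86 → $4,531.27; payment $471.00; balance $4,060.27
Installment 3: opening $4,060.27; interest $40.60 → $4,100.87; payment $471.00; balance $3,629.87
Installment 4: opening $3,629.87; interest $36.29 → $3,666.16; payment $471.00; balance $3,195.16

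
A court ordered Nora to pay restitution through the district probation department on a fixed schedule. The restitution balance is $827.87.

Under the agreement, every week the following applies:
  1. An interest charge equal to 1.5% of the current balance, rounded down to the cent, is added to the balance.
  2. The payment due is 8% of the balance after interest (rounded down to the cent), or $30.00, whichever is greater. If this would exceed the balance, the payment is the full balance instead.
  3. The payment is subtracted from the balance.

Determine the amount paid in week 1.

# | Opening | Interest | Payment | End bal
1 | $827.87 | $12.41 | $67.22 | $773.06

$67.22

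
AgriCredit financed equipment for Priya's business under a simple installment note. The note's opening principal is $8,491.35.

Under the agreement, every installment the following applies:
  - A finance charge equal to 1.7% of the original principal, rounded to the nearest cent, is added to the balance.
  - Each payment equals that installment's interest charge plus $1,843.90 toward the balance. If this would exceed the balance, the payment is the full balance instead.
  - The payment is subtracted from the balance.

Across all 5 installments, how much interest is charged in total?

$721.75

Installment 1: opening $8,491.35; interest $144.35 → $8,635.70; payment $1,988.25; balance $6,647.45
Installment 2: opening $6,647.45; interest $144.35 → $6,791.80; payment $1,988.25; balance $4,803.55
Installment 3: opening $4,803.55; interest $144.35 → $4,947.90; payment $1,988.25; balance $2,959.65
Installment 4: opening $2,959.65; interest $144.35 → $3,104.00; payment $1,988.25; balance $1,115.75
Installment 5: opening $1,115.75; interest $144.35 → $1,260.10; payment $1,260.10; balance $0.00
Total interest: $144.35 + $144.35 + $144.35 + $144.35 + $144.35 = $721.75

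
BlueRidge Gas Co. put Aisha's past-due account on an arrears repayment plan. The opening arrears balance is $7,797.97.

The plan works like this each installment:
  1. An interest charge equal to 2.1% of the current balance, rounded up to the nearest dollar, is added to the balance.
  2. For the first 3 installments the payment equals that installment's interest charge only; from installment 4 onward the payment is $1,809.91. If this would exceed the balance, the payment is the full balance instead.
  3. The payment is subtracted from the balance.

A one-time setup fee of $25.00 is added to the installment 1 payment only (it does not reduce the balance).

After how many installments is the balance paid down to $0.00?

Installment 1: opening $7,797.97; interest $164.00 → $7,961.97; payment $164.00 (+ $25.00 fee); balance $7,797.97
Installment 2: opening $7,797.97; interest $164.00 → $7,961.97; payment $164.00; balance $7,797.97
Installment 3: opening $7,797.97; interest $164.00 → $7,961.97; payment $164.00; balance $7,797.97
Installment 4: opening $7,797.97; interest $164.00 → $7,961.97; payment $1,809.91; balance $6,152.06
Installment 5: opening $6,152.06; interest $130.00 → $6,282.06; payment $1,809.91; balance $4,472.15
Installment 6: opening $4,472.15; interest $94.00 → $4,566.15; payment $1,809.91; balance $2,756.24
Installment 7: opening $2,756.24; interest $58.00 → $2,814.24; payment $1,809.91; balance $1,004.33
Installment 8: opening $1,004.33; interest $22.00 → $1,026.33; payment $1,026.33; balance $0.00
Balance reaches $0.00 in installment 8.

8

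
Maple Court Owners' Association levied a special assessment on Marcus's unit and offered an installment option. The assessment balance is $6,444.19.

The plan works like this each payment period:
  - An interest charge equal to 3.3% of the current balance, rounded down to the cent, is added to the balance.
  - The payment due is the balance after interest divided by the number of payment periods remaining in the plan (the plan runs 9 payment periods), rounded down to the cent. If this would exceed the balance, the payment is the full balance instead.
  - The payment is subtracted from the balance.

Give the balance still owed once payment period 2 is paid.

$5,348.41

# | Opening | Interest | Payment | End bal
1 | $6,444.19 | $212.65 | $739.64 | $5,917.20
2 | $5,917.20 | $195.26 | $764.05 | $5,348.41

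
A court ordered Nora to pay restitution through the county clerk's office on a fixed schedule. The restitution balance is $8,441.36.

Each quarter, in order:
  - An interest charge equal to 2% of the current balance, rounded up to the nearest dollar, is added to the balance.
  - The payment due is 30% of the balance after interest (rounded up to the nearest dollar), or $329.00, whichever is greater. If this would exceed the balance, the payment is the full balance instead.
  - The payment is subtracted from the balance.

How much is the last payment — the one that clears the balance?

$169.36

Quarter 1: opening $8,441.36; interest $169.00 → $8,610.36; payment $2,584.00; balance $6,026.36
Quarter 2: opening $6,026.36; interest $121.00 → $6,147.36; payment $1,845.00; balance $4,302.36
Quarter 3: opening $4,302.36; interest $87.00 → $4,389.36; payment $1,317.00; balance $3,072.36
Quarter 4: opening $3,072.36; interest $62.00 → $3,134.36; payment $941.00; balance $2,193.36
Quarter 5: opening $2,193.36; interest $44.00 → $2,237.36; payment $672.00; balance $1,565.36
Quarter 6: opening $1,565.36; interest $32.00 → $1,597.36; payment $480.00; balance $1,117.36
Quarter 7: opening $1,117.36; interest $23.00 → $1,140.36; payment $343.00; balance $797.36
Quarter 8: opening $797.36; interest $16.00 → $813.36; payment $329.00; balance $484.36
Quarter 9: opening $484.36; interest $10.00 → $494.36; payment $329.00; balance $165.36
Quarter 10: opening $165.36; interest $4.00 → $169.36; payment $169.36; balance $0.00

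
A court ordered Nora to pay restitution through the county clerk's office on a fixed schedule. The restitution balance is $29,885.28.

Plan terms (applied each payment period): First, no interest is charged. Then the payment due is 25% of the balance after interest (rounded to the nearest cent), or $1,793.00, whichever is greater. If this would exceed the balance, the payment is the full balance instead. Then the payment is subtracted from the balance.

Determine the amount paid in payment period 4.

$3,151.96

Payment period 1: $29,885.28 − $7,471.32 → $22,413.96
Payment period 2: $22,413.96 − $5,603.49 → $16,810.47
Payment period 3: $16,810.47 − $4,202.62 → $12,607.85
Payment period 4: $12,607.85 − $3,151.96 → $9,455.89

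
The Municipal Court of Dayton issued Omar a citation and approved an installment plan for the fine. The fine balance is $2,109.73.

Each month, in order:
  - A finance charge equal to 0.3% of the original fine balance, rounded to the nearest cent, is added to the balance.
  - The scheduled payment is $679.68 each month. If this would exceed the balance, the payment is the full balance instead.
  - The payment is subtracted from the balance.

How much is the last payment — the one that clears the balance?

$96.01

Month 1: $2,109.73 +$6.33 interest = $2,116.06; pay $679.68 → $1,436.38
Month 2: $1,436.38 +$6.33 interest = $1,442.71; pay $679.68 → $763.03
Month 3: $763.03 +$6.33 interest = $769.36; pay $679.68 → $89.68
Month 4: $89.68 +$6.33 interest = $96.01; pay $96.01 → $0.00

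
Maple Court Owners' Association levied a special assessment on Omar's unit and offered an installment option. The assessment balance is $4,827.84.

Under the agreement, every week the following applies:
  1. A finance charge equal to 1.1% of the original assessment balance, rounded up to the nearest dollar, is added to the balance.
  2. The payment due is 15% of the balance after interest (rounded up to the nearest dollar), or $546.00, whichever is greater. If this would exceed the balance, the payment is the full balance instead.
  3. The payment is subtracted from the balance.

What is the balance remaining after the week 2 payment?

$3,571.84

Week 1: opening $4,827.84; interest $54.00 → $4,881.84; payment $733.00; balance $4,148.84
Week 2: opening $4,148.84; interest $54.00 → $4,202.84; payment $631.00; balance $3,571.84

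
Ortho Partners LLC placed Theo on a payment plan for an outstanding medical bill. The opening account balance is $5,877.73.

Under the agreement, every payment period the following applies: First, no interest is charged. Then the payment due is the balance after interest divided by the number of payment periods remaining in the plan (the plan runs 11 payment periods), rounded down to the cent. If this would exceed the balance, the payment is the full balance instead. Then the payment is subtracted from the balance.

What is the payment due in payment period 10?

Payment period 1: $5,877.73 − $534.33 → $5,343.40
Payment period 2: $5,343.40 − $534.34 → $4,809.06
Payment period 3: $4,809.06 − $534.34 → $4,274.72
Payment period 4: $4,274.72 − $534.34 → $3,740.38
Payment period 5: $3,740.38 − $534.34 → $3,206.04
Payment period 6: $3,206.04 − $534.34 → $2,671.70
Payment period 7: $2,671.70 − $534.34 → $2,137.36
Payment period 8: $2,137.36 − $534.34 → $1,603.02
Payment period 9: $1,603.02 − $534.34 → $1,068.68
Payment period 10: $1,068.68 − $534.34 → $534.34

$534.34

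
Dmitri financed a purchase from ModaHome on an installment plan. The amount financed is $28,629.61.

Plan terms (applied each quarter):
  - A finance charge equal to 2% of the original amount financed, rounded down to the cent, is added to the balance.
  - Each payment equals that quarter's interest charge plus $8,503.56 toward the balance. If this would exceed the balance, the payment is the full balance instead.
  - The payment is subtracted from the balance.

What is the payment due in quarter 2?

# | Opening | Interest | Payment | End bal
1 | $28,629.61 | $572.59 | $9,076.15 | $20,126.05
2 | $20,126.05 | $572.59 | $9,076.15 | $11,622.49

$9,076.15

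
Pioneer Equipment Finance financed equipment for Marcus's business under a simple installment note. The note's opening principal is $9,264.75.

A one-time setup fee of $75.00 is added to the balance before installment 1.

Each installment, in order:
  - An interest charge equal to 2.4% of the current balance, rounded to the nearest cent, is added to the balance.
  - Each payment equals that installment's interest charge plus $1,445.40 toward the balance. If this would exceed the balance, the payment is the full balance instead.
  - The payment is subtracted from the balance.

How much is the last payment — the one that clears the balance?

Installment 1: $9,339.75 +$224.15 interest = $9,563.90; pay $1,669.55 → $7,894.35
Installment 2: $7,894.35 +$189.46 interest = $8,083.81; pay $1,634.86 → $6,448.95
Installment 3: $6,448.95 +$154.77 interest = $6,603.72; pay $1,600.17 → $5,003.55
Installment 4: $5,003.55 +$120.09 interest = $5,123.64; pay $1,565.49 → $3,558.15
Installment 5: $3,558.15 +$85.40 interest = $3,643.55; pay $1,530.80 → $2,112.75
Installment 6: $2,112.75 +$50.71 interest = $2,163.46; pay $1,496.11 → $667.35
Installment 7: $667.35 +$16.02 interest = $683.37; pay $683.37 → $0.00

$683.37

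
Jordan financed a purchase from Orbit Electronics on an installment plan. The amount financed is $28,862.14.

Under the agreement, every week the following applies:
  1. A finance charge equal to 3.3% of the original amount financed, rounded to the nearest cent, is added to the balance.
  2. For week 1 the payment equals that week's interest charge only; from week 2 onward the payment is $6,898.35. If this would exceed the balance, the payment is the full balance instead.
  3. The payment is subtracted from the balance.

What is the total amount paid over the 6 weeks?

$34,576.84

Week 1: $28,862.14 +$952.45 interest = $29,814.59; pay $952.45 → $28,862.14
Week 2: $28,862.14 +$952.45 interest = $29,814.59; pay $6,898.35 → $22,916.24
Week 3: $22,916.24 +$952.45 interest = $23,868.69; pay $6,898.35 → $16,970.34
Week 4: $16,970.34 +$952.45 interest = $17,922.79; pay $6,898.35 → $11,024.44
Week 5: $11,024.44 +$952.45 interest = $11,976.89; pay $6,898.35 → $5,078.54
Week 6: $5,078.54 +$952.45 interest = $6,030.99; pay $6,030.99 → $0.00
Total paid: $34,576.84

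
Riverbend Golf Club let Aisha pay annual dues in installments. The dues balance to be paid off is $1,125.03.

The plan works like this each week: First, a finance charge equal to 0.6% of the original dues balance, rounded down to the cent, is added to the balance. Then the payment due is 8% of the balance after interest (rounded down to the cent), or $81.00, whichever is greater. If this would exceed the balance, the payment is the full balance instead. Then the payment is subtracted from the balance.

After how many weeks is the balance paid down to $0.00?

15

Week 1: $1,125.03 +$6.75 interest = $1,131.78; pay $90.54 → $1,041.24
Week 2: $1,041.24 +$6.75 interest = $1,047.99; pay $83.83 → $964.16
Week 3: $964.16 +$6.75 interest = $970.91; pay $81.00 → $889.91
Week 4: $889.91 +$6.75 interest = $896.66; pay $81.00 → $815.66
Week 5: $815.66 +$6.75 interest = $822.41; pay $81.00 → $741.41
Week 6: $741.41 +$6.75 interest = $748.16; pay $81.00 → $667.16
Week 7: $667.16 +$6.75 interest = $673.91; pay $81.00 → $592.91
Week 8: $592.91 +$6.75 interest = $599.66; pay $81.00 → $518.66
Week 9: $518.66 +$6.75 interest = $525.41; pay $81.00 → $444.41
Week 10: $444.41 +$6.75 interest = $451.16; pay $81.00 → $370.16
Week 11: $370.16 +$6.75 interest = $376.91; pay $81.00 → $295.91
Week 12: $295.91 +$6.75 interest = $302.66; pay $81.00 → $221.66
Week 13: $221.66 +$6.75 interest = $228.41; pay $81.00 → $147.41
Week 14: $147.41 +$6.75 interest = $154.16; pay $81.00 → $73.16
Week 15: $73.16 +$6.75 interest = $79.91; pay $79.91 → $0.00
Balance reaches $0.00 in week 15.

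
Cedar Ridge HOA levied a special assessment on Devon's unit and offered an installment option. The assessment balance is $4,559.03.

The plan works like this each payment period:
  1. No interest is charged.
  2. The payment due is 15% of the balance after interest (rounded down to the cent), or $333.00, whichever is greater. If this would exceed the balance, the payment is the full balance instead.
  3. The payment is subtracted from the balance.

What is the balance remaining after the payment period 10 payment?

$357.89

Payment period 1: $4,559.03 − $683.85 → $3,875.18
Payment period 2: $3,875.18 − $581.27 → $3,293.91
Payment period 3: $3,293.91 − $494.08 → $2,799.83
Payment period 4: $2,799.83 − $419.97 → $2,379.86
Payment period 5: $2,379.86 − $356.97 → $2,022.89
Payment period 6: $2,022.89 − $333.00 → $1,689.89
Payment period 7: $1,689.89 − $333.00 → $1,356.89
Payment period 8: $1,356.89 − $333.00 → $1,023.89
Payment period 9: $1,023.89 − $333.00 → $690.89
Payment period 10: $690.89 − $333.00 → $357.89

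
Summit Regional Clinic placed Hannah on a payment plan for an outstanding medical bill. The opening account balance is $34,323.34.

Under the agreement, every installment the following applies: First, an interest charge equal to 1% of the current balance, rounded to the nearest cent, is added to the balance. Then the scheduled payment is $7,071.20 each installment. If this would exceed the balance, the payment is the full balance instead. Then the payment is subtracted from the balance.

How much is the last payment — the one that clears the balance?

$3.98

# | Opening | Interest | Payment | End bal
1 | $34,323.34 | $343.23 | $7,071.20 | $27,595.37
2 | $27,595.37 | $275.95 | $7,071.20 | $20,800.12
3 | $20,800.12 | $208.00 | $7,071.20 | $13,936.92
4 | $13,936.92 | $139.37 | $7,071.20 | $7,005.09
5 | $7,005.09 | $70.05 | $7,071.20 | $3.94
6 | $3.94 | $0.04 | $3.98 | $0.00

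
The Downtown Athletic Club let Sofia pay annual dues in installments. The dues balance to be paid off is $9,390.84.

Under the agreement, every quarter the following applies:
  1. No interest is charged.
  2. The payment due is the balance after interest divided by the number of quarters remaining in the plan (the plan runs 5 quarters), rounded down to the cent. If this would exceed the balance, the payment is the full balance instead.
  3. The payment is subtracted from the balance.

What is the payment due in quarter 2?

Quarter 1: $9,390.84 − $1,878.16 → $7,512.68
Quarter 2: $7,512.68 − $1,878.17 → $5,634.51

$1,878.17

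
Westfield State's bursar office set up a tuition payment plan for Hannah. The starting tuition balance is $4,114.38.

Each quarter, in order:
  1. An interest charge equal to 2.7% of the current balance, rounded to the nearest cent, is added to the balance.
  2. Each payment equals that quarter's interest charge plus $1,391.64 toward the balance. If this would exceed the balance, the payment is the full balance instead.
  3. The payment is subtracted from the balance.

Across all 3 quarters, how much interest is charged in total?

# | Opening | Interest | Payment | End bal
1 | $4,114.38 | $111.09 | $1,502.73 | $2,722.74
2 | $2,722.74 | $73.51 | $1,465.15 | $1,331.10
3 | $1,331.10 | $35.94 | $1,367.04 | $0.00
Total interest: $111.09 + $73.51 + $35.94 = $220.54

$220.54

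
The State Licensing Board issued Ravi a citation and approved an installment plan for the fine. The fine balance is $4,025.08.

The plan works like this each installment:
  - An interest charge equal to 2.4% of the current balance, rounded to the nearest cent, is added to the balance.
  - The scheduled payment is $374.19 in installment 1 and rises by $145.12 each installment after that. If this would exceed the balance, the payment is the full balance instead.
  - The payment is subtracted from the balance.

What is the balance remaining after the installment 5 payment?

$1,082.44

Installment 1: opening $4,025.08; interest $96.60 → $4,121.68; payment $374.19; balance $3,747.49
Installment 2: opening $3,747.49; interest $89.94 → $3,837.43; payment $519.31; balance $3,318.12
Installment 3: opening $3,318.12; interest $79.63 → $3,397.75; payment $664.43; balance $2,733.32
Installment 4: opening $2,733.32; interest $65.60 → $2,798.92; payment $809.55; balance $1,989.37
Installment 5: opening $1,989.37; interest $47.74 → $2,037.11; payment $954.67; balance $1,082.44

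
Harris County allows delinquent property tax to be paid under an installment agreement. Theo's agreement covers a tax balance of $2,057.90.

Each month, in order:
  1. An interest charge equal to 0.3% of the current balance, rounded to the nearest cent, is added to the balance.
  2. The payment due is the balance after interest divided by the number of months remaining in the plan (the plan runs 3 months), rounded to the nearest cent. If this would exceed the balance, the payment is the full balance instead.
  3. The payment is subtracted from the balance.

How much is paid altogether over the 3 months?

$2,070.27

Month 1: opening $2,057.90; interest $6.17 → $2,064.07; payment $688.02; balance $1,376.05
Month 2: opening $1,376.05; interest $4.13 → $1,380.18; payment $690.09; balance $690.09
Month 3: opening $690.09; interest $2.07 → $692.16; payment $692.16; balance $0.00
Total paid: $2,070.27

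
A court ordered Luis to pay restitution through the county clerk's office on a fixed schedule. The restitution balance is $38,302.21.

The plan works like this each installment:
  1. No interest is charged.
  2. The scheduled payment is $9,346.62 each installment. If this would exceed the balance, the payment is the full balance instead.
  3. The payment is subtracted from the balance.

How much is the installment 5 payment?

Installment 1: opening $38,302.21; payment $9,346.62; balance $28,955.59
Installment 2: opening $28,955.59; payment $9,346.62; balance $19,608.97
Installment 3: opening $19,608.97; payment $9,346.62; balance $10,262.35
Installment 4: opening $10,262.35; payment $9,346.62; balance $915.73
Installment 5: opening $915.73; payment $915.73; balance $0.00

$915.73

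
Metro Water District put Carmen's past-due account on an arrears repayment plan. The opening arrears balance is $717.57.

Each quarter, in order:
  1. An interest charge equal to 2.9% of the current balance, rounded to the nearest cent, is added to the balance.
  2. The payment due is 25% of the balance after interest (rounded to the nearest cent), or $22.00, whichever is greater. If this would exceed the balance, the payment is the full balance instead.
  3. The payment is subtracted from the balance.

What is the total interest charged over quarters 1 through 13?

$86.86

Quarter 1: opening $717.57; interest $20.81 → $738.38; payment $184.60; balance $553.78
Quarter 2: opening $553.78; interest $16.06 → $569.84; payment $142.46; balance $427.38
Quarter 3: opening $427.38; interest $12.39 → $439.77; payment $109.94; balance $329.83
Quarter 4: opening $329.83; interest $9.57 → $339.40; payment $84.85; balance $254.55
Quarter 5: opening $254.55; interest $7.38 → $261.93; payment $65.48; balance $196.45
Quarter 6: opening $196.45; interest $5.70 → $202.15; payment $50.54; balance $151.61
Quarter 7: opening $151.61; interest $4.40 → $156.01; payment $39.00; balance $117.01
Quarter 8: opening $117.01; interest $3.39 → $120.40; payment $30.10; balance $90.30
Quarter 9: opening $90.30; interest $2.62 → $92.92; payment $23.23; balance $69.69
Quarter 10: opening $69.69; interest $2.02 → $71.71; payment $22.00; balance $49.71
Quarter 11: opening $49.71; interest $1.44 → $51.15; payment $22.00; balance $29.15
Quarter 12: opening $29.15; interest $0.85 → $30.00; payment $22.00; balance $8.00
Quarter 13: opening $8.00; interest $0.23 → $8.23; payment $8.23; balance $0.00
Total interest: $20.81 + $16.06 + $12.39 + $9.57 + $7.38 + $5.70 + $4.40 + $3.39 + $2.62 + $2.02 + $1.44 + $0.85 + $0.23 = $86.86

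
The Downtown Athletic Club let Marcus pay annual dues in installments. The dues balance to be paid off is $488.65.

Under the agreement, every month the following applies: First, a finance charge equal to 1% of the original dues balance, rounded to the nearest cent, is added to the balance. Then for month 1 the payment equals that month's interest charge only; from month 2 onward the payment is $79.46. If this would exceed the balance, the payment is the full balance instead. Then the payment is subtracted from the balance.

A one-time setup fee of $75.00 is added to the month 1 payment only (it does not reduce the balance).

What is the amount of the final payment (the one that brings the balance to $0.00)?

$46.12

Month 1: opening $488.65; interest $4.89 → $493.54; payment $4.89 (+ $75.00 fee); balance $488.65
Month 2: opening $488.65; interest $4.89 → $493.54; payment $79.46; balance $414.08
Month 3: opening $414.08; interest $4.89 → $418.97; payment $79.46; balance $339.51
Month 4: opening $339.51; interest $4.89 → $344.40; payment $79.46; balance $264.94
Month 5: opening $264.94; interest $4.89 → $269.83; payment $79.46; balance $190.37
Month 6: opening $190.37; interest $4.89 → $195.26; payment $79.46; balance $115.80
Month 7: opening $115.80; interest $4.89 → $120.69; payment $79.46; balance $41.23
Month 8: opening $41.23; interest $4.89 → $46.12; payment $46.12; balance $0.00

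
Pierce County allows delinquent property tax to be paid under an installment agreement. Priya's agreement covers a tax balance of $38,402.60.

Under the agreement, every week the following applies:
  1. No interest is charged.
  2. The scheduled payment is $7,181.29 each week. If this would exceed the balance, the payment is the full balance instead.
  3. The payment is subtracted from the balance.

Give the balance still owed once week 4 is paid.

Week 1: $38,402.60 − $7,181.29 → $31,221.31
Week 2: $31,221.31 − $7,181.29 → $24,040.02
Week 3: $24,040.02 − $7,181.29 → $16,858.73
Week 4: $16,858.73 − $7,181.29 → $9,677.44

$9,677.44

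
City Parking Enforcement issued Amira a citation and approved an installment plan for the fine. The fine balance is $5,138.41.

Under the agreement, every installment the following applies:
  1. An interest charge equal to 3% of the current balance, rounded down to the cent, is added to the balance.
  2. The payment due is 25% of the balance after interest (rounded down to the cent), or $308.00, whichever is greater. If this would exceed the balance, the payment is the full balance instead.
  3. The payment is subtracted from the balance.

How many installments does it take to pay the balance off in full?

10

Installment 1: opening $5,138.41; interest $154.15 → $5,292.56; payment $1,323.14; balance $3,969.42
Installment 2: opening $3,969.42; interest $119.08 → $4,088.50; payment $1,022.12; balance $3,066.38
Installment 3: opening $3,066.38; interest $91.99 → $3,158.37; payment $789.59; balance $2,368.78
Installment 4: opening $2,368.78; interest $71.06 → $2,439.84; payment $609.96; balance $1,829.88
Installment 5: opening $1,829.88; interest $54.89 → $1,884.77; payment $471.19; balance $1,413.58
Installment 6: opening $1,413.58; interest $42.40 → $1,455.98; payment $363.99; balance $1,091.99
Installment 7: opening $1,091.99; interest $32.75 → $1,124.74; payment $308.00; balance $816.74
Installment 8: opening $816.74; interest $24.50 → $841.24; payment $308.00; balance $533.24
Installment 9: opening $533.24; interest $15.99 → $549.23; payment $308.00; balance $241.23
Installment 10: opening $241.23; interest $7.23 → $248.46; payment $248.46; balance $0.00
Balance reaches $0.00 in installment 10.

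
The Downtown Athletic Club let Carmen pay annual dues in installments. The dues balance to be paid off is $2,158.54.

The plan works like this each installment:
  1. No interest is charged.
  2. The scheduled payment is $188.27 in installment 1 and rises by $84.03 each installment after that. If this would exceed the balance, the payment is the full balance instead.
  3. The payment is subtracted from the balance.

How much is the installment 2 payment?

$272.30

# | Opening | Payment | End bal
1 | $2,158.54 | $188.27 | $1,970.27
2 | $1,970.27 | $272.30 | $1,697.97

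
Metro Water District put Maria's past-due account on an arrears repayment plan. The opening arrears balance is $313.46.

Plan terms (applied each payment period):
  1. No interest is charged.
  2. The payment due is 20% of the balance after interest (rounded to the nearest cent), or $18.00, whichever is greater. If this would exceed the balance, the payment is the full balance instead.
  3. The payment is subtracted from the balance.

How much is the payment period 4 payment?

$32.10

Payment period 1: $313.46 − $62.69 → $250.77
Payment period 2: $250.77 − $50.15 → $200.62
Payment period 3: $200.62 − $40.12 → $160.50
Payment period 4: $160.50 − $32.10 → $128.40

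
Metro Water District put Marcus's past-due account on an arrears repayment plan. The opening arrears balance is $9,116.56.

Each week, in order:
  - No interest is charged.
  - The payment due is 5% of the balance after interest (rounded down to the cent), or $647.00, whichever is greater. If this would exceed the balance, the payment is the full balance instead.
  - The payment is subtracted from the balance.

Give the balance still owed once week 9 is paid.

# | Opening | Payment | End bal
1 | $9,116.56 | $647.00 | $8,469.56
2 | $8,469.56 | $647.00 | $7,822.56
3 | $7,822.56 | $647.00 | $7,175.56
4 | $7,175.56 | $647.00 | $6,528.56
5 | $6,528.56 | $647.00 | $5,881.56
6 | $5,881.56 | $647.00 | $5,234.56
7 | $5,234.56 | $647.00 | $4,587.56
8 | $4,587.56 | $647.00 | $3,940.56
9 | $3,940.56 | $647.00 | $3,293.56

$3,293.56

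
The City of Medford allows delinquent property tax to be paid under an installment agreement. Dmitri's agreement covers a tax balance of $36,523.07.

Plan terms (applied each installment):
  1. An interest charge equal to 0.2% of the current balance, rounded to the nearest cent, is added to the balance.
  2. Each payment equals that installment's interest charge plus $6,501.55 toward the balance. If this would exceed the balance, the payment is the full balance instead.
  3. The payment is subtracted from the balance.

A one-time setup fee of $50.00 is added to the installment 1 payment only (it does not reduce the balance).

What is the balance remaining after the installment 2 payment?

$23,519.97

Installment 1: $36,523.07 +$73.05 interest = $36,596.12; pay $6,574.60 (+ $50.00 fee) → $30,021.52
Installment 2: $30,021.52 +$60.04 interest = $30,081.56; pay $6,561.59 → $23,519.97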